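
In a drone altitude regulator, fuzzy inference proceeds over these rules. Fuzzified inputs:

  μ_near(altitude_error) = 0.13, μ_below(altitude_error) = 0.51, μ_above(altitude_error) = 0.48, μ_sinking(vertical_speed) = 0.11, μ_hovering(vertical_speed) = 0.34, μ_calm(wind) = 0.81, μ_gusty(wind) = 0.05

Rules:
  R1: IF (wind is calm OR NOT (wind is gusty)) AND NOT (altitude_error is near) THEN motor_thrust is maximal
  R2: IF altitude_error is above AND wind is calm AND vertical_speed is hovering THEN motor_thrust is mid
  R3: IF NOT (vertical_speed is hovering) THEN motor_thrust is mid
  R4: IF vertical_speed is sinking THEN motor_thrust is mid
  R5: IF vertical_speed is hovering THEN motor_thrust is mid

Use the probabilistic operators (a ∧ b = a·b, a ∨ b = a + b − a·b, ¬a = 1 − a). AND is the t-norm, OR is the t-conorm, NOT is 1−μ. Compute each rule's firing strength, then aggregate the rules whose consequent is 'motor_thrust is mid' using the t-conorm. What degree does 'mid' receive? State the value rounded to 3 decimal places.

R1: (calm=0.81 OR ¬gusty=1−0.05=0.95) = 0.9905; AND[a·b] with ¬near=1−0.13=0.87 → w = 0.8617
R2: above=0.48, calm=0.81, hovering=0.34; AND[a·b] → w = 0.1322
R3: ¬hovering=1−0.34=0.66 → w = 0.6600
R4: sinking=0.11 → w = 0.1100
R5: hovering=0.34 → w = 0.3400
Rules with consequent 'mid': {R2, R3, R4, R5} → strengths 0.1322, 0.6600, 0.1100, 0.3400
Aggregate via t-conorm [a + b − a·b]: 0.8267

0.827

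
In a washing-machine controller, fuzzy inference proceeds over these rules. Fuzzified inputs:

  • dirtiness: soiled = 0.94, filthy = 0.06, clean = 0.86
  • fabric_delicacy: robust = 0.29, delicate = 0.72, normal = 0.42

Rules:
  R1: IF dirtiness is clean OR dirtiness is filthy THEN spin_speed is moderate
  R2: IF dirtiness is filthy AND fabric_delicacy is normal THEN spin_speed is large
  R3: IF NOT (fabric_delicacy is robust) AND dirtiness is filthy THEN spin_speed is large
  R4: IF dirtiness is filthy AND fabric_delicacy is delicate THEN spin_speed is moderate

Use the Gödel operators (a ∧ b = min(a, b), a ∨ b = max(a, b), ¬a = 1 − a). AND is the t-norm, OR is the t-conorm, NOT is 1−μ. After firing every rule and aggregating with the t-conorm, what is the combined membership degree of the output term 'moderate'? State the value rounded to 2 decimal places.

R1: clean=0.86, filthy=0.06; OR[max(a, b)] → w = 0.86
R2: filthy=0.06, normal=0.42; AND[min(a, b)] → w = 0.06
R3: ¬robust=1−0.29=0.71, filthy=0.06; AND[min(a, b)] → w = 0.06
R4: filthy=0.06, delicate=0.72; AND[min(a, b)] → w = 0.06
Rules with consequent 'moderate': {R1, R4} → strengths 0.86, 0.06
Aggregate via t-conorm [max(a, b)]: 0.86

0.86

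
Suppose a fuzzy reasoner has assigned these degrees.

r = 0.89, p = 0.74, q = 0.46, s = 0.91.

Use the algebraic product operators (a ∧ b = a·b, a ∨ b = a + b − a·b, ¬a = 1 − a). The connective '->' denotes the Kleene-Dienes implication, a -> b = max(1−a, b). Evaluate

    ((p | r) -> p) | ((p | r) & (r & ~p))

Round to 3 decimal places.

0.798

p | r = a + b − a·b on (0.7400, 0.8900) = 0.9714
(p | r) -> p  [Kleene-Dienes: max(1−a, b)] with a=0.9714, b=0.7400 → 0.7400
p | r = a + b − a·b on (0.7400, 0.8900) = 0.9714
~p = 1 − 0.7400 = 0.2600
r & ~p = a·b on (0.8900, 0.2600) = 0.2314
(p | r) & (r & ~p) = a·b on (0.9714, 0.2314) = 0.2248
((p | r) -> p) | ((p | r) & (r & ~p)) = a + b − a·b on (0.7400, 0.2248) = 0.7984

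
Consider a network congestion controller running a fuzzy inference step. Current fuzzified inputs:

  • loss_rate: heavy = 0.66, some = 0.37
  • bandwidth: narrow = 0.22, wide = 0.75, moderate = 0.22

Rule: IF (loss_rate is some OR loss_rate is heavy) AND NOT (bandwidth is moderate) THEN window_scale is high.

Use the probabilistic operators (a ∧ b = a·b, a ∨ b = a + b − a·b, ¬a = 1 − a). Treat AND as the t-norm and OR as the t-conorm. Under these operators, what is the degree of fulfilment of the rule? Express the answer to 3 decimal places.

0.613

firing strength: (some=0.37 OR heavy=0.66) = 0.7858; AND[a·b] with ¬moderate=1−0.22=0.78 → w = 0.6129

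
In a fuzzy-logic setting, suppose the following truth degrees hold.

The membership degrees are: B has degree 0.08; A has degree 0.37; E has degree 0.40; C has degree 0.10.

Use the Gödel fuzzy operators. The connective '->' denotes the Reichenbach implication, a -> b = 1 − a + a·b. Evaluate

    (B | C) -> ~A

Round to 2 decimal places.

0.96

B | C = max(a, b) on (0.08, 0.10) = 0.10
~A = 1 − 0.37 = 0.63
(B | C) -> ~A  [Reichenbach: 1 − a + a·b] with a=0.10, b=0.63 → 0.96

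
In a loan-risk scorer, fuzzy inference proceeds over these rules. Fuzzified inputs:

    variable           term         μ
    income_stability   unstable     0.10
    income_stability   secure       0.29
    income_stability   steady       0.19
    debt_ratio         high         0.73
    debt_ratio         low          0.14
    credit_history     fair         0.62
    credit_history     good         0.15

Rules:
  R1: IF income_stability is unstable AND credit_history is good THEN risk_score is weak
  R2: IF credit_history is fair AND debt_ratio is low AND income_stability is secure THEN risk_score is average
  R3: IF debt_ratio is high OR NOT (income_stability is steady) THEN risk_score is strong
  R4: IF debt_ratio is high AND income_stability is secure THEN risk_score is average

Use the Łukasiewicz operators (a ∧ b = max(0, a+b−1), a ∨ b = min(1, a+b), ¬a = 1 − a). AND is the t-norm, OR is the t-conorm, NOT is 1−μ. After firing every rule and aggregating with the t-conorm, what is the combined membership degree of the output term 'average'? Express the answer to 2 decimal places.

0.02

R1: unstable=0.10, good=0.15; AND[max(0, a+b−1)] → w = 0.00
R2: fair=0.62, low=0.14, secure=0.29; AND[max(0, a+b−1)] → w = 0.00
R3: high=0.73, ¬steady=1−0.19=0.81; OR[min(1, a+b)] → w = 1.00
R4: high=0.73, secure=0.29; AND[max(0, a+b−1)] → w = 0.02
Rules with consequent 'average': {R2, R4} → strengths 0.00, 0.02
Aggregate via t-conorm [min(1, a+b)]: 0.02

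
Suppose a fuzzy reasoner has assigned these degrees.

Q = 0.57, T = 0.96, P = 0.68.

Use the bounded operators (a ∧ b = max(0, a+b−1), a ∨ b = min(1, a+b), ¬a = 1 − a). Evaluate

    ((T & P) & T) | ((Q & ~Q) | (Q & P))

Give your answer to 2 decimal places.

0.85

T & P = max(0, a+b−1) on (0.96, 0.68) = 0.64
(T & P) & T = max(0, a+b−1) on (0.64, 0.96) = 0.60
~Q = 1 − 0.57 = 0.43
Q & ~Q = max(0, a+b−1) on (0.57, 0.43) = 0.00
Q & P = max(0, a+b−1) on (0.57, 0.68) = 0.25
(Q & ~Q) | (Q & P) = min(1, a+b) on (0.00, 0.25) = 0.25
((T & P) & T) | ((Q & ~Q) | (Q & P)) = min(1, a+b) on (0.60, 0.25) = 0.85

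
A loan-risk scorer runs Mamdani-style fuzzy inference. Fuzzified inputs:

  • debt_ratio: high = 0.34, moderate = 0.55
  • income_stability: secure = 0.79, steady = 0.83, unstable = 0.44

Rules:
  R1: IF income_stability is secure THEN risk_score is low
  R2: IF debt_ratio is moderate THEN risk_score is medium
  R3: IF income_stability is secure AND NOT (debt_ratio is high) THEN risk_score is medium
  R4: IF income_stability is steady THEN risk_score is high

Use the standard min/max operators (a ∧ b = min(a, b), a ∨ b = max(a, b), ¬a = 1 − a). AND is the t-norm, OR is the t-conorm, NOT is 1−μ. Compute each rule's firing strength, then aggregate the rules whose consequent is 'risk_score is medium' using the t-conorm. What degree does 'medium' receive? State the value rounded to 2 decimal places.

0.66

R1: secure=0.79 → w = 0.79
R2: moderate=0.55 → w = 0.55
R3: secure=0.79, ¬high=1−0.34=0.66; AND[min(a, b)] → w = 0.66
R4: steady=0.83 → w = 0.83
Rules with consequent 'medium': {R2, R3} → strengths 0.55, 0.66
Aggregate via t-conorm [max(a, b)]: 0.66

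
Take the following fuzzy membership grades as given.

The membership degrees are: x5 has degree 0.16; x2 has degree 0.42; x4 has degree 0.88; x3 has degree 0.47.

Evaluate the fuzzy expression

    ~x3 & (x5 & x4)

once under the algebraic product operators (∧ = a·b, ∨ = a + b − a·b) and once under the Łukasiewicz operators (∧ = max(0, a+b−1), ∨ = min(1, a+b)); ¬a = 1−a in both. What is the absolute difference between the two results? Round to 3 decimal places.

0.075

Under algebraic product:
  ~x3 = 1 − 0.4700 = 0.5300
  x5 & x4 = a·b on (0.1600, 0.8800) = 0.1408
  ~x3 & (x5 & x4) = a·b on (0.5300, 0.1408) = 0.0746
  → value = 0.0746
Under Łukasiewicz:
  ~x3 = 1 − 0.47 = 0.53
  x5 & x4 = max(0, a+b−1) on (0.16, 0.88) = 0.04
  ~x3 & (x5 & x4) = max(0, a+b−1) on (0.53, 0.04) = 0.00
  → value = 0.0000
|0.0746 − 0.0000| = 0.075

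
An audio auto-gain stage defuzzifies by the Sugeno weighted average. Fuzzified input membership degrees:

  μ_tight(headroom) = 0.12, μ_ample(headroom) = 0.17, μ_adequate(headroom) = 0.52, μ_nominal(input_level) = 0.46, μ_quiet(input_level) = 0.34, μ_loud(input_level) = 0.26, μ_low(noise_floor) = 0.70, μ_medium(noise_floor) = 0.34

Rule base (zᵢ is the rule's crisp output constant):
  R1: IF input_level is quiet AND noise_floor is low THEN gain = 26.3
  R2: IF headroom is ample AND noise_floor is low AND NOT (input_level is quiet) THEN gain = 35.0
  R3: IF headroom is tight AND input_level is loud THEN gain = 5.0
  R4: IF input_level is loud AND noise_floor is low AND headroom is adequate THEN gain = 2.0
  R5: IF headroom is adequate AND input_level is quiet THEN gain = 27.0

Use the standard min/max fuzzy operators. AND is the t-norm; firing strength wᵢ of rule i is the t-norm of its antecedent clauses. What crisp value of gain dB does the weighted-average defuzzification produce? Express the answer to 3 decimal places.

20.481

R1 (z=26.3): quiet=0.34, low=0.70; AND[min(a, b)] → w = 0.34
R2 (z=35.0): ample=0.17, low=0.70, ¬quiet=1−0.34=0.66; AND[min(a, b)] → w = 0.17
R3 (z=5.0): tight=0.12, loud=0.26; AND[min(a, b)] → w = 0.12
R4 (z=2.0): loud=0.26, low=0.70, adequate=0.52; AND[min(a, b)] → w = 0.26
R5 (z=27.0): adequate=0.52, quiet=0.34; AND[min(a, b)] → w = 0.34
Weighted average = (0.34·26.3 + 0.17·35.0 + 0.12·5.0 + 0.26·2.0 + 0.34·27.0) / (0.34 + 0.17 + 0.12 + 0.26 + 0.34)
  = 25.1920 / 1.2300 = 20.481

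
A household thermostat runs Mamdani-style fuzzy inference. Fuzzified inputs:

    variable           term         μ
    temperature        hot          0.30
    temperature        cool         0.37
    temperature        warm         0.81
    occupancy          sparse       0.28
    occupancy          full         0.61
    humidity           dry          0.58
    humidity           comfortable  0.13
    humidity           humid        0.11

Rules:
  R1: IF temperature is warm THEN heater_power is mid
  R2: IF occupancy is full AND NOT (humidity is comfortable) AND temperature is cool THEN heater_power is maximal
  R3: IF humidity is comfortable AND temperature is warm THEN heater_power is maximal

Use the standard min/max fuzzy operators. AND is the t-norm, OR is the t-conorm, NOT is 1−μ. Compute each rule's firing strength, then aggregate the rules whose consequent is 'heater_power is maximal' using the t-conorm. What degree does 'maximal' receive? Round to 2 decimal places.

R1: warm=0.81 → w = 0.81
R2: full=0.61, ¬comfortable=1−0.13=0.87, cool=0.37; AND[min(a, b)] → w = 0.37
R3: comfortable=0.13, warm=0.81; AND[min(a, b)] → w = 0.13
Rules with consequent 'maximal': {R2, R3} → strengths 0.37, 0.13
Aggregate via t-conorm [max(a, b)]: 0.37

0.37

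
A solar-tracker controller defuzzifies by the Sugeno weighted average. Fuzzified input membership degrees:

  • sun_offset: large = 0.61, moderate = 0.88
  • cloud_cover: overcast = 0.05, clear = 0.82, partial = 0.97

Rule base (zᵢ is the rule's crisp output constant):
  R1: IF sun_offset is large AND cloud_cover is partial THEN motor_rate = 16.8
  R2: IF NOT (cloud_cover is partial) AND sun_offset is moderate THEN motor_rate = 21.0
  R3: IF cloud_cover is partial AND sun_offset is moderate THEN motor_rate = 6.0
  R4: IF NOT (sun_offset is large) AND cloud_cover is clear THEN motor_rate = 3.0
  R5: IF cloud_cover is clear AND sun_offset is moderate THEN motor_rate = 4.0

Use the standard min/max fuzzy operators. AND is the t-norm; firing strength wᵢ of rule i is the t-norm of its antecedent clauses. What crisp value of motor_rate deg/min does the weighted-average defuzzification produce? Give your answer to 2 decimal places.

7.55

R1 (z=16.8): large=0.61, partial=0.97; AND[min(a, b)] → w = 0.61
R2 (z=21.0): ¬partial=1−0.97=0.03, moderate=0.88; AND[min(a, b)] → w = 0.03
R3 (z=6.0): partial=0.97, moderate=0.88; AND[min(a, b)] → w = 0.88
R4 (z=3.0): ¬large=1−0.61=0.39, clear=0.82; AND[min(a, b)] → w = 0.39
R5 (z=4.0): clear=0.82, moderate=0.88; AND[min(a, b)] → w = 0.82
Weighted average = (0.61·16.8 + 0.03·21.0 + 0.88·6.0 + 0.39·3.0 + 0.82·4.0) / (0.61 + 0.03 + 0.88 + 0.39 + 0.82)
  = 20.6080 / 2.7300 = 7.55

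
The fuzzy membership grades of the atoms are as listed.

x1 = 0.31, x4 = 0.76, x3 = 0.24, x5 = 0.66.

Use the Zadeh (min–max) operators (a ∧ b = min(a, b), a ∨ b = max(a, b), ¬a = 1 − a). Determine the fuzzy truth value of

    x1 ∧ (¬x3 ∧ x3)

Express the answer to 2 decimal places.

¬x3 = 1 − 0.24 = 0.76
¬x3 ∧ x3 = min(a, b) on (0.76, 0.24) = 0.24
x1 ∧ (¬x3 ∧ x3) = min(a, b) on (0.31, 0.24) = 0.24

0.24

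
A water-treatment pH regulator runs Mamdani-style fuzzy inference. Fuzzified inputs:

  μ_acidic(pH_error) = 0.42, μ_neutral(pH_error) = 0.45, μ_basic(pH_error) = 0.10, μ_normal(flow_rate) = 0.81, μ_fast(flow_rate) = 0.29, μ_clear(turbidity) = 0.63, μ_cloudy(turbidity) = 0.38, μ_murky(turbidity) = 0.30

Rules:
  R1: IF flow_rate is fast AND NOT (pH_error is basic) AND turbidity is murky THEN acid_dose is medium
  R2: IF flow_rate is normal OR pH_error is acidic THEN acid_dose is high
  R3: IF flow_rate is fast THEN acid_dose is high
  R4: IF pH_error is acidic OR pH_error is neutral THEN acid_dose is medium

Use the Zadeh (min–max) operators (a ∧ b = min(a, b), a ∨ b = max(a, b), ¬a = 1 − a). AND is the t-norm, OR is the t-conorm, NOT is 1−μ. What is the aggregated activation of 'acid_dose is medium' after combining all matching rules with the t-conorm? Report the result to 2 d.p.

R1: fast=0.29, ¬basic=1−0.10=0.90, murky=0.30; AND[min(a, b)] → w = 0.29
R2: normal=0.81, acidic=0.42; OR[max(a, b)] → w = 0.81
R3: fast=0.29 → w = 0.29
R4: acidic=0.42, neutral=0.45; OR[max(a, b)] → w = 0.45
Rules with consequent 'medium': {R1, R4} → strengths 0.29, 0.45
Aggregate via t-conorm [max(a, b)]: 0.45

0.45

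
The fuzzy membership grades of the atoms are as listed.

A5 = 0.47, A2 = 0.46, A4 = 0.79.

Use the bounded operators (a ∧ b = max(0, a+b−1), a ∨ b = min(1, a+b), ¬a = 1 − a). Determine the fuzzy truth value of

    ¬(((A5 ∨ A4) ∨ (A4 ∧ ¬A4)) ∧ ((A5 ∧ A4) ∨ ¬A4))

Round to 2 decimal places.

0.53

A5 ∨ A4 = min(1, a+b) on (0.47, 0.79) = 1.00
¬A4 = 1 − 0.79 = 0.21
A4 ∧ ¬A4 = max(0, a+b−1) on (0.79, 0.21) = 0.00
(A5 ∨ A4) ∨ (A4 ∧ ¬A4) = min(1, a+b) on (1.00, 0.00) = 1.00
A5 ∧ A4 = max(0, a+b−1) on (0.47, 0.79) = 0.26
¬A4 = 1 − 0.79 = 0.21
(A5 ∧ A4) ∨ ¬A4 = min(1, a+b) on (0.26, 0.21) = 0.47
((A5 ∨ A4) ∨ (A4 ∧ ¬A4)) ∧ ((A5 ∧ A4) ∨ ¬A4) = max(0, a+b−1) on (1.00, 0.47) = 0.47
¬(((A5 ∨ A4) ∨ (A4 ∧ ¬A4)) ∧ ((A5 ∧ A4) ∨ ¬A4)) = 1 − 0.47 = 0.53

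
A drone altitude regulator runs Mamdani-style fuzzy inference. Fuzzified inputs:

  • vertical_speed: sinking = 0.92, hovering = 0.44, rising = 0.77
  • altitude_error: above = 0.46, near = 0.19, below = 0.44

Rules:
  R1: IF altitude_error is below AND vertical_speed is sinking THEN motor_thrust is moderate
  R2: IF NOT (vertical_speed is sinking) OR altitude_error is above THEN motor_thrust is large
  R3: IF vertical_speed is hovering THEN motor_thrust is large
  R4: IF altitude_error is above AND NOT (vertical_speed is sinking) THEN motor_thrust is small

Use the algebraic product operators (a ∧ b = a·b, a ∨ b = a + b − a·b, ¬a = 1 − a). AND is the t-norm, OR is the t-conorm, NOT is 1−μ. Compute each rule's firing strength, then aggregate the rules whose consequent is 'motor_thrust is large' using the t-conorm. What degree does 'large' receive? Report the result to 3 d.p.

R1: below=0.44, sinking=0.92; AND[a·b] → w = 0.4048
R2: ¬sinking=1−0.92=0.08, above=0.46; OR[a + b − a·b] → w = 0.5032
R3: hovering=0.44 → w = 0.4400
R4: above=0.46, ¬sinking=1−0.92=0.08; AND[a·b] → w = 0.0368
Rules with consequent 'large': {R2, R3} → strengths 0.5032, 0.4400
Aggregate via t-conorm [a + b − a·b]: 0.7218

0.722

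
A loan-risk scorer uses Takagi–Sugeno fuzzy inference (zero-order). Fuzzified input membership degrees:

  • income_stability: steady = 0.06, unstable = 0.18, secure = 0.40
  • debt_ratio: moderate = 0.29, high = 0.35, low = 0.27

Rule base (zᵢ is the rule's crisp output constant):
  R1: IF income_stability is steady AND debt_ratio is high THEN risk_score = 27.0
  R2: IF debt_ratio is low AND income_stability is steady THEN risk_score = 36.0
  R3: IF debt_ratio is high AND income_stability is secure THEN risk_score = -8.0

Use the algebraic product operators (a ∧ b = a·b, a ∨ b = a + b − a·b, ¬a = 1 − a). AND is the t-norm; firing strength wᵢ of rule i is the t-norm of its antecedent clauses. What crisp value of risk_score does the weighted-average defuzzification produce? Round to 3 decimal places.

R1 (z=27.0): steady=0.06, high=0.35; AND[a·b] → w = 0.0210
R2 (z=36.0): low=0.27, steady=0.06; AND[a·b] → w = 0.0162
R3 (z=-8.0): high=0.35, secure=0.40; AND[a·b] → w = 0.1400
Weighted average = (0.0210·27.0 + 0.0162·36.0 + 0.1400·-8.0) / (0.0210 + 0.0162 + 0.1400)
  = 0.0302 / 0.1772 = 0.170

0.170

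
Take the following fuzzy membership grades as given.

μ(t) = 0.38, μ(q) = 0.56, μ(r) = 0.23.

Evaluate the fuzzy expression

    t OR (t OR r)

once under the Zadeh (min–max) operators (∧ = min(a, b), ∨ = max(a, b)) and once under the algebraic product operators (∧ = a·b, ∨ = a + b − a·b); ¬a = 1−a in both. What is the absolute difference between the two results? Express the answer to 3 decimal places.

Under Zadeh (min–max):
  t OR r = max(a, b) on (0.38, 0.23) = 0.38
  t OR (t OR r) = max(a, b) on (0.38, 0.38) = 0.38
  → value = 0.3800
Under algebraic product:
  t OR r = a + b − a·b on (0.3800, 0.2300) = 0.5226
  t OR (t OR r) = a + b − a·b on (0.3800, 0.5226) = 0.7040
  → value = 0.7040
|0.3800 − 0.7040| = 0.324

0.324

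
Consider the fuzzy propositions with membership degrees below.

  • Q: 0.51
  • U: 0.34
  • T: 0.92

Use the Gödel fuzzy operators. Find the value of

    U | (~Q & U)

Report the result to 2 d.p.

~Q = 1 − 0.51 = 0.49
~Q & U = min(a, b) on (0.49, 0.34) = 0.34
U | (~Q & U) = max(a, b) on (0.34, 0.34) = 0.34

0.34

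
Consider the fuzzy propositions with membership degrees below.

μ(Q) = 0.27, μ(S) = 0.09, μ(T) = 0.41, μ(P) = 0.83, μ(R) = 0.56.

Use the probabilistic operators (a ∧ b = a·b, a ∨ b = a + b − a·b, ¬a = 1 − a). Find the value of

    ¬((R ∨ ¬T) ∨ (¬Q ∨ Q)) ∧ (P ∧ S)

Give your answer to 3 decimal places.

¬T = 1 − 0.4100 = 0.5900
R ∨ ¬T = a + b − a·b on (0.5600, 0.5900) = 0.8196
¬Q = 1 − 0.2700 = 0.7300
¬Q ∨ Q = a + b − a·b on (0.7300, 0.2700) = 0.8029
(R ∨ ¬T) ∨ (¬Q ∨ Q) = a + b − a·b on (0.8196, 0.8029) = 0.9644
¬((R ∨ ¬T) ∨ (¬Q ∨ Q)) = 1 − 0.9644 = 0.0356
P ∧ S = a·b on (0.8300, 0.0900) = 0.0747
¬((R ∨ ¬T) ∨ (¬Q ∨ Q)) ∧ (P ∧ S) = a·b on (0.0356, 0.0747) = 0.0027

0.003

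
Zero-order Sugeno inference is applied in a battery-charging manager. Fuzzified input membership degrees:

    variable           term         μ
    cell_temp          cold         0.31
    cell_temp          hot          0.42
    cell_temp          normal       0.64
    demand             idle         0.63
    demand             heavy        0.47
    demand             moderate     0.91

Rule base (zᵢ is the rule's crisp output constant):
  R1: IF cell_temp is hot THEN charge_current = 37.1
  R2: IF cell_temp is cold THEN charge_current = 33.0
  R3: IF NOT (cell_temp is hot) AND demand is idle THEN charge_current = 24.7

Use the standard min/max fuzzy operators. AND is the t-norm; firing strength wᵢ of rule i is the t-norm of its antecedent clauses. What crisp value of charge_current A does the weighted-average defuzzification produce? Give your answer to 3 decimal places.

30.640

R1 (z=37.1): hot=0.42 → w = 0.42
R2 (z=33.0): cold=0.31 → w = 0.31
R3 (z=24.7): ¬hot=1−0.42=0.58, idle=0.63; AND[min(a, b)] → w = 0.58
Weighted average = (0.42·37.1 + 0.31·33.0 + 0.58·24.7) / (0.42 + 0.31 + 0.58)
  = 40.1380 / 1.3100 = 30.640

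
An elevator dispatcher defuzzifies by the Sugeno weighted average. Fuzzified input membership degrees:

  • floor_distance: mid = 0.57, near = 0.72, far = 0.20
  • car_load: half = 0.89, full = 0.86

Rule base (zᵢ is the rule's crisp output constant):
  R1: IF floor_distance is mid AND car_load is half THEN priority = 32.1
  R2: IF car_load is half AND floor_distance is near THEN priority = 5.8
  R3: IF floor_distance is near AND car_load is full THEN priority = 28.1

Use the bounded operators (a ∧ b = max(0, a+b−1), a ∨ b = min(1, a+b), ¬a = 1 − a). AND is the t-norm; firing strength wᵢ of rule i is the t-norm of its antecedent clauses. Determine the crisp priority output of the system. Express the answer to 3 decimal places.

R1 (z=32.1): mid=0.57, half=0.89; AND[max(0, a+b−1)] → w = 0.46
R2 (z=5.8): half=0.89, near=0.72; AND[max(0, a+b−1)] → w = 0.61
R3 (z=28.1): near=0.72, full=0.86; AND[max(0, a+b−1)] → w = 0.58
Weighted average = (0.46·32.1 + 0.61·5.8 + 0.58·28.1) / (0.46 + 0.61 + 0.58)
  = 34.6020 / 1.6500 = 20.971

20.971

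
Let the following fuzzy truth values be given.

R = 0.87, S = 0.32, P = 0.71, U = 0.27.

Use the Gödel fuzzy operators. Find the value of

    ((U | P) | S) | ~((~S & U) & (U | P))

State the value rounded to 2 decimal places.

0.73

U | P = max(a, b) on (0.27, 0.71) = 0.71
(U | P) | S = max(a, b) on (0.71, 0.32) = 0.71
~S = 1 − 0.32 = 0.68
~S & U = min(a, b) on (0.68, 0.27) = 0.27
U | P = max(a, b) on (0.27, 0.71) = 0.71
(~S & U) & (U | P) = min(a, b) on (0.27, 0.71) = 0.27
~((~S & U) & (U | P)) = 1 − 0.27 = 0.73
((U | P) | S) | ~((~S & U) & (U | P)) = max(a, b) on (0.71, 0.73) = 0.73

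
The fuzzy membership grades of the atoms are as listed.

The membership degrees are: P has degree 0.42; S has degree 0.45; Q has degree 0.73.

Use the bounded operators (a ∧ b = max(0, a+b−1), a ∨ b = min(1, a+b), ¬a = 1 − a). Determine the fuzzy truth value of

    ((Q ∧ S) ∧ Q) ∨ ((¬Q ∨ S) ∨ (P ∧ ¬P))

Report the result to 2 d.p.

Q ∧ S = max(0, a+b−1) on (0.73, 0.45) = 0.18
(Q ∧ S) ∧ Q = max(0, a+b−1) on (0.18, 0.73) = 0.00
¬Q = 1 − 0.73 = 0.27
¬Q ∨ S = min(1, a+b) on (0.27, 0.45) = 0.72
¬P = 1 − 0.42 = 0.58
P ∧ ¬P = max(0, a+b−1) on (0.42, 0.58) = 0.00
(¬Q ∨ S) ∨ (P ∧ ¬P) = min(1, a+b) on (0.72, 0.00) = 0.72
((Q ∧ S) ∧ Q) ∨ ((¬Q ∨ S) ∨ (P ∧ ¬P)) = min(1, a+b) on (0.00, 0.72) = 0.72

0.72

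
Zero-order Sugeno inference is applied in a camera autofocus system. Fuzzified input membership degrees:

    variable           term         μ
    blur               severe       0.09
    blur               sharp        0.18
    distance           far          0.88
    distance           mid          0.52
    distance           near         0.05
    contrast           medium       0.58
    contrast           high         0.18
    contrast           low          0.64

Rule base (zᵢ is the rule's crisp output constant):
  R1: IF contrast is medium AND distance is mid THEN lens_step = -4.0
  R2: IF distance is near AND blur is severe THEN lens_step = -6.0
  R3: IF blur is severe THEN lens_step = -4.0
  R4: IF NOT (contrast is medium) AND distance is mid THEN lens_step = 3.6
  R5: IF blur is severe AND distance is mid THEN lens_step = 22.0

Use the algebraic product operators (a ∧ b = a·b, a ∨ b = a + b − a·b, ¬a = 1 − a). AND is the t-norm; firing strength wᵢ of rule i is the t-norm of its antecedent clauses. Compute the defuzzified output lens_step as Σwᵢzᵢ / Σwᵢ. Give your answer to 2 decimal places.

0.34

R1 (z=-4.0): medium=0.58, mid=0.52; AND[a·b] → w = 0.3016
R2 (z=-6.0): near=0.05, severe=0.09; AND[a·b] → w = 0.0045
R3 (z=-4.0): severe=0.09 → w = 0.0900
R4 (z=3.6): ¬medium=1−0.58=0.42, mid=0.52; AND[a·b] → w = 0.2184
R5 (z=22.0): severe=0.09, mid=0.52; AND[a·b] → w = 0.0468
Weighted average = (0.3016·-4.0 + 0.0045·-6.0 + 0.0900·-4.0 + 0.2184·3.6 + 0.0468·22.0) / (0.3016 + 0.0045 + 0.0900 + 0.2184 + 0.0468)
  = 0.2224 / 0.6613 = 0.34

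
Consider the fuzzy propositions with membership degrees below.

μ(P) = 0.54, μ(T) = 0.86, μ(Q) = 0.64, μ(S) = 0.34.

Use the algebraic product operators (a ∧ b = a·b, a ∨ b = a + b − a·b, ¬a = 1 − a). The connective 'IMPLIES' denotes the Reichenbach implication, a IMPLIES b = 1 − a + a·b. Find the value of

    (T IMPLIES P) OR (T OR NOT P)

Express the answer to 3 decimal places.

T IMPLIES P  [Reichenbach: 1 − a + a·b] with a=0.8600, b=0.5400 → 0.6044
NOT P = 1 − 0.5400 = 0.4600
T OR NOT P = a + b − a·b on (0.8600, 0.4600) = 0.9244
(T IMPLIES P) OR (T OR NOT P) = a + b − a·b on (0.6044, 0.9244) = 0.9701

0.970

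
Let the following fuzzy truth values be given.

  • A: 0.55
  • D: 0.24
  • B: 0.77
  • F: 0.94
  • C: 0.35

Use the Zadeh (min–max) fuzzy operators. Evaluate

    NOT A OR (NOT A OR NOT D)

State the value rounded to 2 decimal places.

NOT A = 1 − 0.55 = 0.45
NOT A = 1 − 0.55 = 0.45
NOT D = 1 − 0.24 = 0.76
NOT A OR NOT D = max(a, b) on (0.45, 0.76) = 0.76
NOT A OR (NOT A OR NOT D) = max(a, b) on (0.45, 0.76) = 0.76

0.76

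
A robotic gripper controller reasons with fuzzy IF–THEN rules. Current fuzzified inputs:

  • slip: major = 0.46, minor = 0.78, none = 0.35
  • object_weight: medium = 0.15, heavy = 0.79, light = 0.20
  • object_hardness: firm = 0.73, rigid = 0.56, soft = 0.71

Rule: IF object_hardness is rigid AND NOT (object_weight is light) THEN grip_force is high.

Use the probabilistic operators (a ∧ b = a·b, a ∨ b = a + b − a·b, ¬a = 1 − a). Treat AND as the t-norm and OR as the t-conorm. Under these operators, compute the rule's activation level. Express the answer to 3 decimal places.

0.448

firing strength: rigid=0.56, ¬light=1−0.20=0.80; AND[a·b] → w = 0.4480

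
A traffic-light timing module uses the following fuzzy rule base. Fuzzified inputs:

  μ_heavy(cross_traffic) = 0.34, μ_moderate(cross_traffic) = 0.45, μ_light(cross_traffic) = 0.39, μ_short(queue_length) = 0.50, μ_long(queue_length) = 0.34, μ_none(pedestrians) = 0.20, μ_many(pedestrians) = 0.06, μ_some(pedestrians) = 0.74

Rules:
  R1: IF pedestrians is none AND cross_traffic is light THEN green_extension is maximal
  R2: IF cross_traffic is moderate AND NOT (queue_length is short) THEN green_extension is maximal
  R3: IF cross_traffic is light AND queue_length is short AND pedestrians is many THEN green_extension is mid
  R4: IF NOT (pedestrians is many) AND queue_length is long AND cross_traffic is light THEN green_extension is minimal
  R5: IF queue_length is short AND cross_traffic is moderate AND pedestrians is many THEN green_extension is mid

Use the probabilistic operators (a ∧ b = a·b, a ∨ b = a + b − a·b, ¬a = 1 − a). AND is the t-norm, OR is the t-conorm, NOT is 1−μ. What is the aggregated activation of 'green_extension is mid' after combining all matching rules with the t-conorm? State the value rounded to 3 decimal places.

R1: none=0.20, light=0.39; AND[a·b] → w = 0.0780
R2: moderate=0.45, ¬short=1−0.50=0.50; AND[a·b] → w = 0.2250
R3: light=0.39, short=0.50, many=0.06; AND[a·b] → w = 0.0117
R4: ¬many=1−0.06=0.94, long=0.34, light=0.39; AND[a·b] → w = 0.1246
R5: short=0.50, moderate=0.45, many=0.06; AND[a·b] → w = 0.0135
Rules with consequent 'mid': {R3, R5} → strengths 0.0117, 0.0135
Aggregate via t-conorm [a + b − a·b]: 0.0250

0.025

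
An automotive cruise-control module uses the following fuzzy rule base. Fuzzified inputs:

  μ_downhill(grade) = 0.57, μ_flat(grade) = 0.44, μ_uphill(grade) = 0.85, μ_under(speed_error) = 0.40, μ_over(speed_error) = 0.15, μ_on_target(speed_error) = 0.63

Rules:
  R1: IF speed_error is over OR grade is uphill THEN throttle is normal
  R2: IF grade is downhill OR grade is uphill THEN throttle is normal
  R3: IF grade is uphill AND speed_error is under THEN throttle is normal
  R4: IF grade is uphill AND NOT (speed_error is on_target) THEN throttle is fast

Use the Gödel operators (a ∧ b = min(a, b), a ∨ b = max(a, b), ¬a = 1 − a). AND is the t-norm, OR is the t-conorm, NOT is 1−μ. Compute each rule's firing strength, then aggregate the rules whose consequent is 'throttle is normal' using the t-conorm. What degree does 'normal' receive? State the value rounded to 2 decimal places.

R1: over=0.15, uphill=0.85; OR[max(a, b)] → w = 0.85
R2: downhill=0.57, uphill=0.85; OR[max(a, b)] → w = 0.85
R3: uphill=0.85, under=0.40; AND[min(a, b)] → w = 0.40
R4: uphill=0.85, ¬on_target=1−0.63=0.37; AND[min(a, b)] → w = 0.37
Rules with consequent 'normal': {R1, R2, R3} → strengths 0.85, 0.85, 0.40
Aggregate via t-conorm [max(a, b)]: 0.85

0.85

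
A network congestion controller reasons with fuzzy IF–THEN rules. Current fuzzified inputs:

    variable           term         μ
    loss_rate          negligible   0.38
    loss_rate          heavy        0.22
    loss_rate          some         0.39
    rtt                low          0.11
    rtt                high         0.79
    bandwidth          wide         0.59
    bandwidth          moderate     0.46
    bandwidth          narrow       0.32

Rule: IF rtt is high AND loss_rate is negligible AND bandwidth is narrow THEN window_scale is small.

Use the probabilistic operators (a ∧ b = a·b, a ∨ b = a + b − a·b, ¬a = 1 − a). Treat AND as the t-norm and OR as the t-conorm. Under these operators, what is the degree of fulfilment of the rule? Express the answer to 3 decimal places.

firing strength: high=0.79, negligible=0.38, narrow=0.32; AND[a·b] → w = 0.0961

0.096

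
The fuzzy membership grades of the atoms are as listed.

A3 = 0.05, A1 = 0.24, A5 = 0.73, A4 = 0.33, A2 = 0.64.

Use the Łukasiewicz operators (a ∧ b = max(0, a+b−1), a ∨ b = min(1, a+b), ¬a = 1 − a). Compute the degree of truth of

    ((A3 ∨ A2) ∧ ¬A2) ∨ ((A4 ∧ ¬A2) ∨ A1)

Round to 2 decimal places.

A3 ∨ A2 = min(1, a+b) on (0.05, 0.64) = 0.69
¬A2 = 1 − 0.64 = 0.36
(A3 ∨ A2) ∧ ¬A2 = max(0, a+b−1) on (0.69, 0.36) = 0.05
¬A2 = 1 − 0.64 = 0.36
A4 ∧ ¬A2 = max(0, a+b−1) on (0.33, 0.36) = 0.00
(A4 ∧ ¬A2) ∨ A1 = min(1, a+b) on (0.00, 0.24) = 0.24
((A3 ∨ A2) ∧ ¬A2) ∨ ((A4 ∧ ¬A2) ∨ A1) = min(1, a+b) on (0.05, 0.24) = 0.29

0.29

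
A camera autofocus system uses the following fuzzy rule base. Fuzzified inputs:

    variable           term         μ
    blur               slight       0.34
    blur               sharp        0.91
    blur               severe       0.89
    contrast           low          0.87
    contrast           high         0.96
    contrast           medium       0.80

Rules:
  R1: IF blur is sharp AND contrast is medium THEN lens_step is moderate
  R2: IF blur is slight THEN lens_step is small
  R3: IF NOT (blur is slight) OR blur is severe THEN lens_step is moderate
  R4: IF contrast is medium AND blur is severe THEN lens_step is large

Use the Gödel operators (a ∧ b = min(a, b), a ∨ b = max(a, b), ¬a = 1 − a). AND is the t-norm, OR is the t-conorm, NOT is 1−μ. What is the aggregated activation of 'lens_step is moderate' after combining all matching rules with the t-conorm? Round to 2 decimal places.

R1: sharp=0.91, medium=0.80; AND[min(a, b)] → w = 0.80
R2: slight=0.34 → w = 0.34
R3: ¬slight=1−0.34=0.66, severe=0.89; OR[max(a, b)] → w = 0.89
R4: medium=0.80, severe=0.89; AND[min(a, b)] → w = 0.80
Rules with consequent 'moderate': {R1, R3} → strengths 0.80, 0.89
Aggregate via t-conorm [max(a, b)]: 0.89

0.89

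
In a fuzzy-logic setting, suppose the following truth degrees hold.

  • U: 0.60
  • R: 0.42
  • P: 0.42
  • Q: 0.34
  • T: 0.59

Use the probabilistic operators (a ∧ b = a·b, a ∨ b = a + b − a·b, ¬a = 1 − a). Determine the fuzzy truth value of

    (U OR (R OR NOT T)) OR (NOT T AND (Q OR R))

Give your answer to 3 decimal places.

0.898

NOT T = 1 − 0.5900 = 0.4100
R OR NOT T = a + b − a·b on (0.4200, 0.4100) = 0.6578
U OR (R OR NOT T) = a + b − a·b on (0.6000, 0.6578) = 0.8631
NOT T = 1 − 0.5900 = 0.4100
Q OR R = a + b − a·b on (0.3400, 0.4200) = 0.6172
NOT T AND (Q OR R) = a·b on (0.4100, 0.6172) = 0.2531
(U OR (R OR NOT T)) OR (NOT T AND (Q OR R)) = a + b − a·b on (0.8631, 0.2531) = 0.8978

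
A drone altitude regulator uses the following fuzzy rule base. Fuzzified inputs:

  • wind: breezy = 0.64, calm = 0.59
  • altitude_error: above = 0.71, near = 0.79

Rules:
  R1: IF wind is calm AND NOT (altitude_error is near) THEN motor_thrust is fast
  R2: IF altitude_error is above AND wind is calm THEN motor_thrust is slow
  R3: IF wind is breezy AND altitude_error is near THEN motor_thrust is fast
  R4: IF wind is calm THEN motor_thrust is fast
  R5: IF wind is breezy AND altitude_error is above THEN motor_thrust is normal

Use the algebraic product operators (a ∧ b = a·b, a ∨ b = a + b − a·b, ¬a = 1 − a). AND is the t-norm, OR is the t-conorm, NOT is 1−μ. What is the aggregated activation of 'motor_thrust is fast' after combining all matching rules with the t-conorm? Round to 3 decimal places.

0.822

R1: calm=0.59, ¬near=1−0.79=0.21; AND[a·b] → w = 0.1239
R2: above=0.71, calm=0.59; AND[a·b] → w = 0.4189
R3: breezy=0.64, near=0.79; AND[a·b] → w = 0.5056
R4: calm=0.59 → w = 0.5900
R5: breezy=0.64, above=0.71; AND[a·b] → w = 0.4544
Rules with consequent 'fast': {R1, R3, R4} → strengths 0.1239, 0.5056, 0.5900
Aggregate via t-conorm [a + b − a·b]: 0.8224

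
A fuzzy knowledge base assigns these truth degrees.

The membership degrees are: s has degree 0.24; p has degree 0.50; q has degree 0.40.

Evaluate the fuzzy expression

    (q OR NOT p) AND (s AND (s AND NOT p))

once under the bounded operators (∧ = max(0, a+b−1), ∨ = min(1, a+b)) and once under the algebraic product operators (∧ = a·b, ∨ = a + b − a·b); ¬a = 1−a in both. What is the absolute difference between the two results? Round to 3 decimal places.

Under bounded:
  NOT p = 1 − 0.50 = 0.50
  q OR NOT p = min(1, a+b) on (0.40, 0.50) = 0.90
  NOT p = 1 − 0.50 = 0.50
  s AND NOT p = max(0, a+b−1) on (0.24, 0.50) = 0.00
  s AND (s AND NOT p) = max(0, a+b−1) on (0.24, 0.00) = 0.00
  (q OR NOT p) AND (s AND (s AND NOT p)) = max(0, a+b−1) on (0.90, 0.00) = 0.00
  → value = 0.0000
Under algebraic product:
  NOT p = 1 − 0.5000 = 0.5000
  q OR NOT p = a + b − a·b on (0.4000, 0.5000) = 0.7000
  NOT p = 1 − 0.5000 = 0.5000
  s AND NOT p = a·b on (0.2400, 0.5000) = 0.1200
  s AND (s AND NOT p) = a·b on (0.2400, 0.1200) = 0.0288
  (q OR NOT p) AND (s AND (s AND NOT p)) = a·b on (0.7000, 0.0288) = 0.0202
  → value = 0.0202
|0.0000 − 0.0202| = 0.020

0.020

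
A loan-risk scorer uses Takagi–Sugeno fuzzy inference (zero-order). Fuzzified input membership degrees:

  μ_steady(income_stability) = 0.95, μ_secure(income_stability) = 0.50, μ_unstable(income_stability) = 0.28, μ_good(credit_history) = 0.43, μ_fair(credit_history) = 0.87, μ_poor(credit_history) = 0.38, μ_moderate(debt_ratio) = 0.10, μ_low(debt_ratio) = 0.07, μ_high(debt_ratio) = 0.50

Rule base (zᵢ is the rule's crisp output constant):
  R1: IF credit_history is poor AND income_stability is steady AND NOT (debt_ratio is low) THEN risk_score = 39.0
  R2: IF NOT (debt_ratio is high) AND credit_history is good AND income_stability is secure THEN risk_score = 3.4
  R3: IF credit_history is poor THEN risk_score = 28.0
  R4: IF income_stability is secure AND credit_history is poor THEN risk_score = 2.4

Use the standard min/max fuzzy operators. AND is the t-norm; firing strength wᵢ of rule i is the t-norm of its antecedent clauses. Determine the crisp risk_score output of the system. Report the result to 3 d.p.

17.729

R1 (z=39.0): poor=0.38, steady=0.95, ¬low=1−0.07=0.93; AND[min(a, b)] → w = 0.38
R2 (z=3.4): ¬high=1−0.50=0.50, good=0.43, secure=0.50; AND[min(a, b)] → w = 0.43
R3 (z=28.0): poor=0.38 → w = 0.38
R4 (z=2.4): secure=0.50, poor=0.38; AND[min(a, b)] → w = 0.38
Weighted average = (0.38·39.0 + 0.43·3.4 + 0.38·28.0 + 0.38·2.4) / (0.38 + 0.43 + 0.38 + 0.38)
  = 27.8340 / 1.5700 = 17.729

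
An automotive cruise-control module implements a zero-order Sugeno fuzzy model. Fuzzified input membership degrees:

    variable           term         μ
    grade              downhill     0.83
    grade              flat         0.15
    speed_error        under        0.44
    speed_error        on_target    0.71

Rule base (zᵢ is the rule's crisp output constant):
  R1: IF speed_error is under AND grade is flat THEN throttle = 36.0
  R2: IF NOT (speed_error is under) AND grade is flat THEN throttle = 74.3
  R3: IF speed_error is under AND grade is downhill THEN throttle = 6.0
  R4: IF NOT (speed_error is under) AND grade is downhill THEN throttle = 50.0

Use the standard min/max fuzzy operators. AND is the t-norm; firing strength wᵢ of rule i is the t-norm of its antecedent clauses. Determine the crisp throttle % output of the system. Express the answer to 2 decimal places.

R1 (z=36.0): under=0.44, flat=0.15; AND[min(a, b)] → w = 0.15
R2 (z=74.3): ¬under=1−0.44=0.56, flat=0.15; AND[min(a, b)] → w = 0.15
R3 (z=6.0): under=0.44, downhill=0.83; AND[min(a, b)] → w = 0.44
R4 (z=50.0): ¬under=1−0.44=0.56, downhill=0.83; AND[min(a, b)] → w = 0.56
Weighted average = (0.15·36.0 + 0.15·74.3 + 0.44·6.0 + 0.56·50.0) / (0.15 + 0.15 + 0.44 + 0.56)
  = 47.1850 / 1.3000 = 36.30

36.30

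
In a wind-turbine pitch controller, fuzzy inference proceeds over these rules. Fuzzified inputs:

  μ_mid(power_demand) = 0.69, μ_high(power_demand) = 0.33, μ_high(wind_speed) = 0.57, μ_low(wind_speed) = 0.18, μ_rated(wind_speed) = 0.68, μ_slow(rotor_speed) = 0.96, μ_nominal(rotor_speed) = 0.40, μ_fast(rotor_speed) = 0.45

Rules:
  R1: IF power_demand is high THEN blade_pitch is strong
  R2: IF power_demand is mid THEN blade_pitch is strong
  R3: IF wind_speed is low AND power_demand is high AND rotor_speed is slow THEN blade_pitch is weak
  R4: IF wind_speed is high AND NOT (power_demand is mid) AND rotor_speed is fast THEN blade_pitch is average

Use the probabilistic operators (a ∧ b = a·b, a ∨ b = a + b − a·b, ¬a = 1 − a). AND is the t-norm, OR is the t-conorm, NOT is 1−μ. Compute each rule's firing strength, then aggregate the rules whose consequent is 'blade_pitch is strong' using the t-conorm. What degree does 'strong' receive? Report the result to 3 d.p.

0.792

R1: high=0.33 → w = 0.3300
R2: mid=0.69 → w = 0.6900
R3: low=0.18, high=0.33, slow=0.96; AND[a·b] → w = 0.0570
R4: high=0.57, ¬mid=1−0.69=0.31, fast=0.45; AND[a·b] → w = 0.0795
Rules with consequent 'strong': {R1, R2} → strengths 0.3300, 0.6900
Aggregate via t-conorm [a + b − a·b]: 0.7923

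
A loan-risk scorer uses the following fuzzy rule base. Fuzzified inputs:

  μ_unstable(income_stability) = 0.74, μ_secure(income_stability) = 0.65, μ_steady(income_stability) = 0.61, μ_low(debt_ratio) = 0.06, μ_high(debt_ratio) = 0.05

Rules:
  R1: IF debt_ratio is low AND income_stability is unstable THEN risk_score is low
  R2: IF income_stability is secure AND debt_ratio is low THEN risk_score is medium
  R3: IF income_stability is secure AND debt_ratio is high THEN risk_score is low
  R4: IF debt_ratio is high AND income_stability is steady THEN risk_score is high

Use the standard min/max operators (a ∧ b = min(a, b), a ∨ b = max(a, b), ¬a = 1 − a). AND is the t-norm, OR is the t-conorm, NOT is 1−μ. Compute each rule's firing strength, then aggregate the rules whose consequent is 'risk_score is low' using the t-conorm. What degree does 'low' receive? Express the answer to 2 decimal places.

R1: low=0.06, unstable=0.74; AND[min(a, b)] → w = 0.06
R2: secure=0.65, low=0.06; AND[min(a, b)] → w = 0.06
R3: secure=0.65, high=0.05; AND[min(a, b)] → w = 0.05
R4: high=0.05, steady=0.61; AND[min(a, b)] → w = 0.05
Rules with consequent 'low': {R1, R3} → strengths 0.06, 0.05
Aggregate via t-conorm [max(a, b)]: 0.06

0.06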